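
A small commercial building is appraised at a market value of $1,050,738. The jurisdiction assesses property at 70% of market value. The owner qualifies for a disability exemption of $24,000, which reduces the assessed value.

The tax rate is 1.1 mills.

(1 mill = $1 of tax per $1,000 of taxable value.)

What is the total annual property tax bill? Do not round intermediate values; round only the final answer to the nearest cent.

$782.67

Assessed value = $1,050,738 × 0.7 = $735,516.6
Taxable value = $735,516.6 − $24,000 = $711,516.6
Tax = $711,516.6 × 0.0011 = $782.66826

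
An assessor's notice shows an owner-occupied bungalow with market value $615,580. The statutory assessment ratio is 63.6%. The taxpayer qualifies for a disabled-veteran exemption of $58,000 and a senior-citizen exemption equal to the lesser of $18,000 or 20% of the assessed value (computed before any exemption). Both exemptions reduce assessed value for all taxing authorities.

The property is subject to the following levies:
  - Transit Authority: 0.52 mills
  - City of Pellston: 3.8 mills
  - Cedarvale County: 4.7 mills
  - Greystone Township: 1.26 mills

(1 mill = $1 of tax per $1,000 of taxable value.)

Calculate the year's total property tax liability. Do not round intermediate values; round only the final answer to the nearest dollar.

$3,243

Assessed value = $615,580 × 0.636 = $391,508.88
Senior-citizen exemption = min($18,000, 20% × $391,508.88) = min($18,000, $78,301.776) = $18,000 (dollar cap binds)
Taxable value = $391,508.88 − $58,000 − $18,000 = $315,508.88
Transit Authority: $315,508.88 × 0.00052 = $164.0646176
City of Pellston: $315,508.88 × 0.0038 = $1,198.933744
Cedarvale County: $315,508.88 × 0.0047 = $1,482.891736
Greystone Township: $315,508.88 × 0.00126 = $397.5411888
Total = $3,243.4312864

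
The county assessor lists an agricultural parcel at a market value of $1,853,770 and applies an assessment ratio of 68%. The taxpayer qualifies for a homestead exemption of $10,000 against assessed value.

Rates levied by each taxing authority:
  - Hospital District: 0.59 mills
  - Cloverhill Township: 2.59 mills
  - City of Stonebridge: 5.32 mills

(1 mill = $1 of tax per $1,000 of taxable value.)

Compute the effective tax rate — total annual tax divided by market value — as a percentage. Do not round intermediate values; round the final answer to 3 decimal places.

0.573%

Assessed value = $1,853,770 × 0.68 = $1,260,563.6
Taxable value = $1,260,563.6 − $10,000 = $1,250,563.6
Hospital District: $1,250,563.6 × 0.00059 = $737.832524
Cloverhill Township: $1,250,563.6 × 0.00259 = $3,238.959724
City of Stonebridge: $1,250,563.6 × 0.00532 = $6,652.998352
Total tax = $10,629.7906
Effective rate = $10,629.7906 ÷ $1,853,770 = 0.573% of market value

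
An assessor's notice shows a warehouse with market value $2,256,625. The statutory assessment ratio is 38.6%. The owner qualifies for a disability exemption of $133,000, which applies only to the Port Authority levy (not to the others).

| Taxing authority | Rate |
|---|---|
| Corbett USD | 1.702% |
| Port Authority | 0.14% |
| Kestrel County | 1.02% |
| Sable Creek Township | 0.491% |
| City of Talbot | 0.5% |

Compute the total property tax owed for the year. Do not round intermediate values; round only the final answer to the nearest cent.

$33,375.64

Assessed value = $2,256,625 × 0.386 = $871,057.25
Corbett USD: $871,057.25 × 0.01702 = $14,825.394395
Port Authority: ($871,057.25 − $133,000) × 0.0014 = $738,057.25 × 0.0014 = $1,033.28015
Kestrel County: $871,057.25 × 0.0102 = $8,884.78395
Sable Creek Township: $871,057.25 × 0.00491 = $4,276.8910975
City of Talbot: $871,057.25 × 0.005 = $4,355.28625
Total = $33,375.6358425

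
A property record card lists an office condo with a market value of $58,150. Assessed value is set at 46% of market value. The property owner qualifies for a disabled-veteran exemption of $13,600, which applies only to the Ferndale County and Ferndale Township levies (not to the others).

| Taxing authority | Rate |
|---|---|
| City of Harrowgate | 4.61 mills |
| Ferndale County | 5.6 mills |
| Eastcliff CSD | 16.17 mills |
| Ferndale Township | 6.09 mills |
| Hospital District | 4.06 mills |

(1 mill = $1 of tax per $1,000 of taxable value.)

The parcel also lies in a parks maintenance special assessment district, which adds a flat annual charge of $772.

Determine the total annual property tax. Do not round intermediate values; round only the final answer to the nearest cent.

Assessed value = $58,150 × 0.46 = $26,749
City of Harrowgate: $26,749 × 0.00461 = $123.31289
Ferndale County: ($26,749 − $13,600) × 0.0056 = $13,149 × 0.0056 = $73.6344
Eastcliff CSD: $26,749 × 0.01617 = $432.53133
Ferndale Township: ($26,749 − $13,600) × 0.00609 = $13,149 × 0.00609 = $80.07741
Hospital District: $26,749 × 0.00406 = $108.60094
Levies subtotal = $818.15697
Total = $818.15697 + $772 = $1,590.15697

$1,590.16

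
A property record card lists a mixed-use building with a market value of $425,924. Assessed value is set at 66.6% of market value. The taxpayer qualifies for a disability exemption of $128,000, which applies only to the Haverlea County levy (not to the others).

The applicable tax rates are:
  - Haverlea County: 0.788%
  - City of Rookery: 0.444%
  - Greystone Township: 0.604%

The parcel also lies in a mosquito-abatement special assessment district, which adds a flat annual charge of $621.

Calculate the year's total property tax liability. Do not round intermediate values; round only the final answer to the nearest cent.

$4,820.46

Assessed value = $425,924 × 0.666 = $283,665.384
Haverlea County: ($283,665.384 − $128,000) × 0.00788 = $155,665.384 × 0.00788 = $1,226.64322592
City of Rookery: $283,665.384 × 0.00444 = $1,259.47430496
Greystone Township: $283,665.384 × 0.00604 = $1,713.33891936
Levies subtotal = $4,199.45645024
Total = $4,199.45645024 + $621 = $4,820.45645024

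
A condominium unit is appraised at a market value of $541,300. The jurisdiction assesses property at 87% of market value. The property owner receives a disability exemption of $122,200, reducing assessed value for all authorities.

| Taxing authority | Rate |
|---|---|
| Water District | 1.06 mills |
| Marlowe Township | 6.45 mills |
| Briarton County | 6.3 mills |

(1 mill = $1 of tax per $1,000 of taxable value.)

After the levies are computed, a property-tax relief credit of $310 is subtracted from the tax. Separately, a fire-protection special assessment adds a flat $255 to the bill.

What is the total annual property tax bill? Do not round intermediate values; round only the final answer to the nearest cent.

$4,760.98

Assessed value = $541,300 × 0.87 = $470,931
Taxable value = $470,931 − $122,200 = $348,731
Water District: $348,731 × 0.00106 = $369.65486
Marlowe Township: $348,731 × 0.00645 = $2,249.31495
Briarton County: $348,731 × 0.0063 = $2,197.0053
Levies subtotal = $4,815.97511
After credit = $4,815.97511 − $310 = $4,505.97511
Total = $4,505.97511 + $255 = $4,760.97511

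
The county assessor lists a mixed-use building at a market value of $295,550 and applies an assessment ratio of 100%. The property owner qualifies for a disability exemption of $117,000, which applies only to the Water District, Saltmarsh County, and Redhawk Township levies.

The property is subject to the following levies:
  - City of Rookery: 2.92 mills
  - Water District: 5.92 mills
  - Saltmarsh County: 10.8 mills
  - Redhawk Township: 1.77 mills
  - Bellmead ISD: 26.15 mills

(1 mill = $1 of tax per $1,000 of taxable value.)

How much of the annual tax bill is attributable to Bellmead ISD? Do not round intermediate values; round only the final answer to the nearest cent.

Assessed value = $295,550 × 1 = $295,550
Bellmead ISD taxable value = $295,550 (exemption does not apply)
Bellmead ISD levy = $295,550 × 0.02615 = $7,728.6325

$7,728.63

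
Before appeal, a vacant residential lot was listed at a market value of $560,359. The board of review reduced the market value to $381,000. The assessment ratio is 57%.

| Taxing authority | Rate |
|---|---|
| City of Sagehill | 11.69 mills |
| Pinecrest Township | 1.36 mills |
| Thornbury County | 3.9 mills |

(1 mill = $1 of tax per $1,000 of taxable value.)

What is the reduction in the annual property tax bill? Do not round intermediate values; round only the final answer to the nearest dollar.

$1,733

Old assessed value = $560,359 × 0.57 = $319,404.63
New assessed value = $381,000 × 0.57 = $217,170
Combined rate = 0.01169 + 0.00136 + 0.0039 = 0.01695
Old tax = $319,404.63 × 0.01695 = $5,413.9084785
New tax = $217,170 × 0.01695 = $3,681.0315
Reduction = $5,413.9084785 − $3,681.0315 = $1,732.8769785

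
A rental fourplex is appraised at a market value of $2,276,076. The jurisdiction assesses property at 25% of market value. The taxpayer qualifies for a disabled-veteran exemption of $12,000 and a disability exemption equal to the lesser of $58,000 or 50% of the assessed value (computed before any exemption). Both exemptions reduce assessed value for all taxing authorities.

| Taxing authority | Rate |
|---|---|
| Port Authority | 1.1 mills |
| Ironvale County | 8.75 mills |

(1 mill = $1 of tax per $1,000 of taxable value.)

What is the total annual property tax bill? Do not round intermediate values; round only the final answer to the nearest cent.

Assessed value = $2,276,076 × 0.25 = $569,019
Disability exemption = min($58,000, 50% × $569,019) = min($58,000, $284,509.5) = $58,000 (dollar cap binds)
Taxable value = $569,019 − $12,000 − $58,000 = $499,019
Port Authority: $499,019 × 0.0011 = $548.9209
Ironvale County: $499,019 × 0.00875 = $4,366.41625
Total = $4,915.33715

$4,915.34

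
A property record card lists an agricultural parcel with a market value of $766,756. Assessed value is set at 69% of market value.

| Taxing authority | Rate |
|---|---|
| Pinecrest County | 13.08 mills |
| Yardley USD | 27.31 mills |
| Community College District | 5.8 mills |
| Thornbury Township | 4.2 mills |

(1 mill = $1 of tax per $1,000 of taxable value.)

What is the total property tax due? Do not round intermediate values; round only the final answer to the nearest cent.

Assessed value = $766,756 × 0.69 = $529,061.64
Pinecrest County: $529,061.64 × 0.01308 = $6,920.1262512
Yardley USD: $529,061.64 × 0.02731 = $14,448.6733884
Community College District: $529,061.64 × 0.0058 = $3,068.557512
Thornbury Township: $529,061.64 × 0.0042 = $2,222.058888
Total = $6,920.1262512 + $14,448.6733884 + $3,068.557512 + $2,222.058888 = $26,659.4160396

$26,659.42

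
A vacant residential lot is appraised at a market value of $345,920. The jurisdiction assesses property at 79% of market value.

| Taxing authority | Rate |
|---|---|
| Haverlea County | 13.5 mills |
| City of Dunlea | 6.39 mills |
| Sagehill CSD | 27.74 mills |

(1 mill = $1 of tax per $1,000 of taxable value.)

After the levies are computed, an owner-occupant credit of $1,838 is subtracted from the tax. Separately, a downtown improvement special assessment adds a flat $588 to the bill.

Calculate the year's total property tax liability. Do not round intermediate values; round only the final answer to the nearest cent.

Assessed value = $345,920 × 0.79 = $273,276.8
Haverlea County: $273,276.8 × 0.0135 = $3,689.2368
City of Dunlea: $273,276.8 × 0.00639 = $1,746.238752
Sagehill CSD: $273,276.8 × 0.02774 = $7,580.698432
Levies subtotal = $13,016.173984
After credit = $13,016.173984 − $1,838 = $11,178.173984
Total = $11,178.173984 + $588 = $11,766.173984

$11,766.17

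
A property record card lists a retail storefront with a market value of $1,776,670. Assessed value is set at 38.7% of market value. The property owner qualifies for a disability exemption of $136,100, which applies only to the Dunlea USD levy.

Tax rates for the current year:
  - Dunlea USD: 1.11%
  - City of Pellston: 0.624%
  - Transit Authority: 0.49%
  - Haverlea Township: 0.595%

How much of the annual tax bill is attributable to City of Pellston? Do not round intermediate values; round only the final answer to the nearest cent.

$4,290.44

Assessed value = $1,776,670 × 0.387 = $687,571.29
City of Pellston taxable value = $687,571.29 (exemption does not apply)
City of Pellston levy = $687,571.29 × 0.00624 = $4,290.4448496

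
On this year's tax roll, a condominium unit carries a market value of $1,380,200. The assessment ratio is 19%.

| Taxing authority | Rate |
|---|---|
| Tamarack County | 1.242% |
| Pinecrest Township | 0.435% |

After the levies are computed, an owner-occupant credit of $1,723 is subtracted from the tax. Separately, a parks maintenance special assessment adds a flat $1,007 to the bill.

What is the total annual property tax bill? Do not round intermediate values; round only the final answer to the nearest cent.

Assessed value = $1,380,200 × 0.19 = $262,238
Tamarack County: $262,238 × 0.01242 = $3,256.99596
Pinecrest Township: $262,238 × 0.00435 = $1,140.7353
Levies subtotal = $4,397.73126
After credit = $4,397.73126 − $1,723 = $2,674.73126
Total = $2,674.73126 + $1,007 = $3,681.73126

$3,681.73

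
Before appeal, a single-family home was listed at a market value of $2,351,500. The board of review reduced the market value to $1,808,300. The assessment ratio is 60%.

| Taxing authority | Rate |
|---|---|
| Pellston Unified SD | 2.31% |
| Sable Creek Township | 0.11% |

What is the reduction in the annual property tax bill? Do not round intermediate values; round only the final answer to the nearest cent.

$7,887.26

Old assessed value = $2,351,500 × 0.6 = $1,410,900
New assessed value = $1,808,300 × 0.6 = $1,084,980
Combined rate = 0.0231 + 0.0011 = 0.0242
Old tax = $1,410,900 × 0.0242 = $34,143.78
New tax = $1,084,980 × 0.0242 = $26,256.516
Reduction = $34,143.78 − $26,256.516 = $7,887.264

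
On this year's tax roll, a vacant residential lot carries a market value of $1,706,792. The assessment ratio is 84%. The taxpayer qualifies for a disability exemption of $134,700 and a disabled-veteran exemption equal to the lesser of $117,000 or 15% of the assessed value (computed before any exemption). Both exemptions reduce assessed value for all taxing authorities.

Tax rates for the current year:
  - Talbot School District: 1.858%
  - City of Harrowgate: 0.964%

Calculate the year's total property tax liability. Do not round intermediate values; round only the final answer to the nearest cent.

Assessed value = $1,706,792 × 0.84 = $1,433,705.28
Disabled-veteran exemption = min($117,000, 15% × $1,433,705.28) = min($117,000, $215,055.792) = $117,000 (dollar cap binds)
Taxable value = $1,433,705.28 − $134,700 − $117,000 = $1,182,005.28
Talbot School District: $1,182,005.28 × 0.01858 = $21,961.6581024
City of Harrowgate: $1,182,005.28 × 0.00964 = $11,394.5308992
Total = $33,356.1890016

$33,356.19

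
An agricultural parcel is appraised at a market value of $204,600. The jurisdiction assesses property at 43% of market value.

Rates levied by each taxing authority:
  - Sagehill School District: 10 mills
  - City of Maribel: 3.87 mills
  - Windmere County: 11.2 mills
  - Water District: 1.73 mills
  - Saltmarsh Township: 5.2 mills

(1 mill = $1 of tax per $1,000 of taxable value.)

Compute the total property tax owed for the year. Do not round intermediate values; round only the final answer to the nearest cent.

Assessed value = $204,600 × 0.43 = $87,978
Sagehill School District: $87,978 × 0.01 = $879.78
City of Maribel: $87,978 × 0.00387 = $340.47486
Windmere County: $87,978 × 0.0112 = $985.3536
Water District: $87,978 × 0.00173 = $152.20194
Saltmarsh Township: $87,978 × 0.0052 = $457.4856
Total = $879.78 + $340.47486 + $985.3536 + $152.20194 + $457.4856 = $2,815.296

$2,815.30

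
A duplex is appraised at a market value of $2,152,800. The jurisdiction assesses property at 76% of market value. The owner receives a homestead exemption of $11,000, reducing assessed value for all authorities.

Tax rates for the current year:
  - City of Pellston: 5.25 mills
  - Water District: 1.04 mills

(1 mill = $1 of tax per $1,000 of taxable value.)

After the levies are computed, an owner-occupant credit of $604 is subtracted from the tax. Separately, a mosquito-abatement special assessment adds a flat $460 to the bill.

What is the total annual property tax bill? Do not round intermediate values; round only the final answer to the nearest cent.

$10,078.06

Assessed value = $2,152,800 × 0.76 = $1,636,128
Taxable value = $1,636,128 − $11,000 = $1,625,128
City of Pellston: $1,625,128 × 0.00525 = $8,531.922
Water District: $1,625,128 × 0.00104 = $1,690.13312
Levies subtotal = $10,222.05512
After credit = $10,222.05512 − $604 = $9,618.05512
Total = $9,618.05512 + $460 = $10,078.05512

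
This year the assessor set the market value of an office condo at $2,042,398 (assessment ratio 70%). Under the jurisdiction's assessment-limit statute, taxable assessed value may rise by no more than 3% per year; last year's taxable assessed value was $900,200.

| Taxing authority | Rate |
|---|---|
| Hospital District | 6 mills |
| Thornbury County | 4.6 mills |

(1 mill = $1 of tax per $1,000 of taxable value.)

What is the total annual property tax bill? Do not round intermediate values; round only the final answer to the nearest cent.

Uncapped assessed value = $2,042,398 × 0.7 = $1,429,678.6
Cap limit = $900,200 × 1.03 = $927,206
Taxable assessed value = min($1,429,678.6, $927,206) = $927,206 (cap binds)
Hospital District: $927,206 × 0.006 = $5,563.236
Thornbury County: $927,206 × 0.0046 = $4,265.1476
Total = $9,828.3836

$9,828.38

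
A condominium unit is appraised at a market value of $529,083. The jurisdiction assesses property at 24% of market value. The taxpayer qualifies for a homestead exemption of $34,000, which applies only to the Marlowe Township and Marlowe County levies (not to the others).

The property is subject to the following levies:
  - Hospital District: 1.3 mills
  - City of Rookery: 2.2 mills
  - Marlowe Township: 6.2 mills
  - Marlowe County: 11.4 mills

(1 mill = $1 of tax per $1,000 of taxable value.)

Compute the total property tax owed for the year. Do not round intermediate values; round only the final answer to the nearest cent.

$2,080.88

Assessed value = $529,083 × 0.24 = $126,979.92
Hospital District: $126,979.92 × 0.0013 = $165.073896
City of Rookery: $126,979.92 × 0.0022 = $279.355824
Marlowe Township: ($126,979.92 − $34,000) × 0.0062 = $92,979.92 × 0.0062 = $576.475504
Marlowe County: ($126,979.92 − $34,000) × 0.0114 = $92,979.92 × 0.0114 = $1,059.971088
Total = $2,080.876312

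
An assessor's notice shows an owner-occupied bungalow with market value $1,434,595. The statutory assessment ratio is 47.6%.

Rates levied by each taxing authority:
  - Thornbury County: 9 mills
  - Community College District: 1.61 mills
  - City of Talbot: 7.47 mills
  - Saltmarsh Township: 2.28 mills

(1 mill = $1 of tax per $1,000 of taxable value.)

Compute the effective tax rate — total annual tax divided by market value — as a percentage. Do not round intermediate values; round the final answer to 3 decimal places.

Assessed value = $1,434,595 × 0.476 = $682,867.22
Thornbury County: $682,867.22 × 0.009 = $6,145.80498
Community College District: $682,867.22 × 0.00161 = $1,099.4162242
City of Talbot: $682,867.22 × 0.00747 = $5,101.0181334
Saltmarsh Township: $682,867.22 × 0.00228 = $1,556.9372616
Total tax = $13,903.1765992
Effective rate = $13,903.1765992 ÷ $1,434,595 = 0.969% of market value

0.969%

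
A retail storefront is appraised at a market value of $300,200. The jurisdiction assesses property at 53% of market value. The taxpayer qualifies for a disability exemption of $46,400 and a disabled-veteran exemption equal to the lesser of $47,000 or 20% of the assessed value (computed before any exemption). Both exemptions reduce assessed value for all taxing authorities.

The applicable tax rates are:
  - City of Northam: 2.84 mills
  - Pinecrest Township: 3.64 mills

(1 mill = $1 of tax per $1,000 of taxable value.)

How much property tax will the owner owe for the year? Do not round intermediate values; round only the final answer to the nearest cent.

Assessed value = $300,200 × 0.53 = $159,106
Disabled-veteran exemption = min($47,000, 20% × $159,106) = min($47,000, $31,821.2) = $31,821.2 (percentage binds)
Taxable value = $159,106 − $46,400 − $31,821.2 = $80,884.8
City of Northam: $80,884.8 × 0.00284 = $229.712832
Pinecrest Township: $80,884.8 × 0.00364 = $294.420672
Total = $524.133504

$524.13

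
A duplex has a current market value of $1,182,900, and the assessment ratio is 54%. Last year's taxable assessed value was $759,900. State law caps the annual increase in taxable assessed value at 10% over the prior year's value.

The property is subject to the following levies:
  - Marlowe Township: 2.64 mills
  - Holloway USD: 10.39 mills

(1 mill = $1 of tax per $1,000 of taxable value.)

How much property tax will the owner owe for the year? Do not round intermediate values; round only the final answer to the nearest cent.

$8,323.12

Uncapped assessed value = $1,182,900 × 0.54 = $638,766
Cap limit = $759,900 × 1.1 = $835,890
Taxable assessed value = min($638,766, $835,890) = $638,766 (cap does not bind)
Marlowe Township: $638,766 × 0.00264 = $1,686.34224
Holloway USD: $638,766 × 0.01039 = $6,636.77874
Total = $8,323.12098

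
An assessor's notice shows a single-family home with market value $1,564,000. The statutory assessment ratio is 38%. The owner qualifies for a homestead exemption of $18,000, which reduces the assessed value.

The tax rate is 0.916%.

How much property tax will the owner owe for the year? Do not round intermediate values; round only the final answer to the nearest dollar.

$5,279

Assessed value = $1,564,000 × 0.38 = $594,320
Taxable value = $594,320 − $18,000 = $576,320
Tax = $576,320 × 0.00916 = $5,279.0912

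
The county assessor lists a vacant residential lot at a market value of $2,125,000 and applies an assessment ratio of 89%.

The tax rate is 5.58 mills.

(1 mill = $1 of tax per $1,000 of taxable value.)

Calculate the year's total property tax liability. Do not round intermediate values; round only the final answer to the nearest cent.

$10,553.18

Assessed value = $2,125,000 × 0.89 = $1,891,250
Tax = $1,891,250 × 0.00558 = $10,553.175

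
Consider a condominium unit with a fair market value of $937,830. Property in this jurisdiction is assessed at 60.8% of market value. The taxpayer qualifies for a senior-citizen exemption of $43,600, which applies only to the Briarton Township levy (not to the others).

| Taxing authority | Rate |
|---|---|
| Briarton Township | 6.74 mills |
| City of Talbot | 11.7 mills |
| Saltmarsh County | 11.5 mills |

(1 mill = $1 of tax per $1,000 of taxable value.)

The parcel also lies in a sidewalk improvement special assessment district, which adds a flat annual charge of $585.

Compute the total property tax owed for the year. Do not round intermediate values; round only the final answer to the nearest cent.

Assessed value = $937,830 × 0.608 = $570,200.64
Briarton Township: ($570,200.64 − $43,600) × 0.00674 = $526,600.64 × 0.00674 = $3,549.2883136
City of Talbot: $570,200.64 × 0.0117 = $6,671.347488
Saltmarsh County: $570,200.64 × 0.0115 = $6,557.30736
Levies subtotal = $16,777.9431616
Total = $16,777.9431616 + $585 = $17,362.9431616

$17,362.94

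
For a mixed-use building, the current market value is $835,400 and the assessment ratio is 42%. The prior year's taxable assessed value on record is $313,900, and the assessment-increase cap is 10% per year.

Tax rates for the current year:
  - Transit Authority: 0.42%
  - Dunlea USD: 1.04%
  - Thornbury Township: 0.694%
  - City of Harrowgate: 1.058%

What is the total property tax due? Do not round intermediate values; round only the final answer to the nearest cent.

$11,090.71

Uncapped assessed value = $835,400 × 0.42 = $350,868
Cap limit = $313,900 × 1.1 = $345,290
Taxable assessed value = min($350,868, $345,290) = $345,290 (cap binds)
Transit Authority: $345,290 × 0.0042 = $1,450.218
Dunlea USD: $345,290 × 0.0104 = $3,591.016
Thornbury Township: $345,290 × 0.00694 = $2,396.3126
City of Harrowgate: $345,290 × 0.01058 = $3,653.1682
Total = $11,090.7148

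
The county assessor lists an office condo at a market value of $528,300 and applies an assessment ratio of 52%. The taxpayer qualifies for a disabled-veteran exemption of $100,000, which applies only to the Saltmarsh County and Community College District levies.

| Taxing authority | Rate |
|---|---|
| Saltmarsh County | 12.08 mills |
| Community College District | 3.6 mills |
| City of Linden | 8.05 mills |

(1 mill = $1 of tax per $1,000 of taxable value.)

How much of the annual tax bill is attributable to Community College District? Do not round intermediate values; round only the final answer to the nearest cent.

Assessed value = $528,300 × 0.52 = $274,716
Community College District taxable value = $274,716 − $100,000 = $174,716
Community College District levy = $174,716 × 0.0036 = $628.9776

$628.98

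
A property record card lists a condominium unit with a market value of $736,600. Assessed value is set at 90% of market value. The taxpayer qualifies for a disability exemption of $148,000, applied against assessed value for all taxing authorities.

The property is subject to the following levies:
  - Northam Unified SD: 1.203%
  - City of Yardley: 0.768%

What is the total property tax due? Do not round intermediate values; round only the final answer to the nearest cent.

Assessed value = $736,600 × 0.9 = $662,940
Taxable value = $662,940 − $148,000 = $514,940
Northam Unified SD: $514,940 × 0.01203 = $6,194.7282
City of Yardley: $514,940 × 0.00768 = $3,954.7392
Total = $6,194.7282 + $3,954.7392 = $10,149.4674

$10,149.47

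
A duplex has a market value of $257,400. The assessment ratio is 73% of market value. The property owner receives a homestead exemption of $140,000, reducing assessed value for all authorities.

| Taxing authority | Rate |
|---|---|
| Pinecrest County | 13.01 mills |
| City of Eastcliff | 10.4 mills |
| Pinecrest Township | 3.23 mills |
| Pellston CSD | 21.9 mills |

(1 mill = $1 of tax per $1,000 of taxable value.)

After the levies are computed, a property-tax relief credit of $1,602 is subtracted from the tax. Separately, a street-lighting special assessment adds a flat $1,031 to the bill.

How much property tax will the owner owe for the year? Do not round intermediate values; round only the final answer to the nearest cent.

$1,754.16

Assessed value = $257,400 × 0.73 = $187,902
Taxable value = $187,902 − $140,000 = $47,902
Pinecrest County: $47,902 × 0.01301 = $623.20502
City of Eastcliff: $47,902 × 0.0104 = $498.1808
Pinecrest Township: $47,902 × 0.00323 = $154.72346
Pellston CSD: $47,902 × 0.0219 = $1,049.0538
Levies subtotal = $2,325.16308
After credit = $2,325.16308 − $1,602 = $723.16308
Total = $723.16308 + $1,031 = $1,754.16308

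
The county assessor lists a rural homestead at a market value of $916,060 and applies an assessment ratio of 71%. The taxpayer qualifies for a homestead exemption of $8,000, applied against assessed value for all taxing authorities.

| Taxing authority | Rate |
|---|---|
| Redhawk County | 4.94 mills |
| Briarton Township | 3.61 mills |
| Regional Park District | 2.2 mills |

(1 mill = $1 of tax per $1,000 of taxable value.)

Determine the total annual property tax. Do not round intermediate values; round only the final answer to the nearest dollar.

$6,906

Assessed value = $916,060 × 0.71 = $650,402.6
Taxable value = $650,402.6 − $8,000 = $642,402.6
Redhawk County: $642,402.6 × 0.00494 = $3,173.468844
Briarton Township: $642,402.6 × 0.00361 = $2,319.073386
Regional Park District: $642,402.6 × 0.0022 = $1,413.28572
Total = $3,173.468844 + $2,319.073386 + $1,413.28572 = $6,905.82795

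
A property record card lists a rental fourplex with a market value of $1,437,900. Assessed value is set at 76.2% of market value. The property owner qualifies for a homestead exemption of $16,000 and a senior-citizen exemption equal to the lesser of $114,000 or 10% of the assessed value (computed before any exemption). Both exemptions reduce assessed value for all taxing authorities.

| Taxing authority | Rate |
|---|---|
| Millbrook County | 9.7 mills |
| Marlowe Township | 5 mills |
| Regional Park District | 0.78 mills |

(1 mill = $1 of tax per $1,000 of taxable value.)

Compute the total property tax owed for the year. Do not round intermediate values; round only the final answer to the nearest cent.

$15,017.33

Assessed value = $1,437,900 × 0.762 = $1,095,679.8
Senior-citizen exemption = min($114,000, 10% × $1,095,679.8) = min($114,000, $109,567.98) = $109,567.98 (percentage binds)
Taxable value = $1,095,679.8 − $16,000 − $109,567.98 = $970,111.82
Millbrook County: $970,111.82 × 0.0097 = $9,410.084654
Marlowe Township: $970,111.82 × 0.005 = $4,850.5591
Regional Park District: $970,111.82 × 0.00078 = $756.6872196
Total = $15,017.3309736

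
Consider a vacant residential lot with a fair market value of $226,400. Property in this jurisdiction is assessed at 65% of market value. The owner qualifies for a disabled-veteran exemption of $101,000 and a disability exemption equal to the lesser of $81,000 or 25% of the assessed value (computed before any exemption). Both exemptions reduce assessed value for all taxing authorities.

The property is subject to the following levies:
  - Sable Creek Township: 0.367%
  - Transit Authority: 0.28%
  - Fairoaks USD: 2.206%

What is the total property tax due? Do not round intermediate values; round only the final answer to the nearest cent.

Assessed value = $226,400 × 0.65 = $147,160
Disability exemption = min($81,000, 25% × $147,160) = min($81,000, $36,790) = $36,790 (percentage binds)
Taxable value = $147,160 − $101,000 − $36,790 = $9,370
Sable Creek Township: $9,370 × 0.00367 = $34.3879
Transit Authority: $9,370 × 0.0028 = $26.236
Fairoaks USD: $9,370 × 0.02206 = $206.7022
Total = $267.3261

$267.33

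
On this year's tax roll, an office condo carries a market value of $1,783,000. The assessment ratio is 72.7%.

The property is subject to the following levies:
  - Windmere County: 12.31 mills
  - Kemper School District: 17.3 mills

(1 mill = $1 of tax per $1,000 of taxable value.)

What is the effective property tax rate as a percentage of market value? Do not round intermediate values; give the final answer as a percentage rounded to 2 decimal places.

Assessed value = $1,783,000 × 0.727 = $1,296,241
Windmere County: $1,296,241 × 0.01231 = $15,956.72671
Kemper School District: $1,296,241 × 0.0173 = $22,424.9693
Total tax = $38,381.69601
Effective rate = $38,381.69601 ÷ $1,783,000 = 2.15% of market value

2.15%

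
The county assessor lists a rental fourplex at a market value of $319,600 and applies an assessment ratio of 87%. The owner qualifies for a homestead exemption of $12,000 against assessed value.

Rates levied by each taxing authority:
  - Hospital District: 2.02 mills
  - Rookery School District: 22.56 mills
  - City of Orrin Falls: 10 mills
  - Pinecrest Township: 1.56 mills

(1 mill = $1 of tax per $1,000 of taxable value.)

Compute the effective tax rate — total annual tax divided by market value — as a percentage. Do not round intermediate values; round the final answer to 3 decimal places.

3.008%

Assessed value = $319,600 × 0.87 = $278,052
Taxable value = $278,052 − $12,000 = $266,052
Hospital District: $266,052 × 0.00202 = $537.42504
Rookery School District: $266,052 × 0.02256 = $6,002.13312
City of Orrin Falls: $266,052 × 0.01 = $2,660.52
Pinecrest Township: $266,052 × 0.00156 = $415.04112
Total tax = $9,615.11928
Effective rate = $9,615.11928 ÷ $319,600 = 3.008% of market value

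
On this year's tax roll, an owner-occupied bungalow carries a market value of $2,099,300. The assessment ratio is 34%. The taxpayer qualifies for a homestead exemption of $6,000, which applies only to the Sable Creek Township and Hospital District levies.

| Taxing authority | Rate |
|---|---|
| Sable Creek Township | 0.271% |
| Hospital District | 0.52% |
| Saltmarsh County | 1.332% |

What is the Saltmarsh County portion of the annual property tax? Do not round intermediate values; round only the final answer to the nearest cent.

Assessed value = $2,099,300 × 0.34 = $713,762
Saltmarsh County taxable value = $713,762 (exemption does not apply)
Saltmarsh County levy = $713,762 × 0.01332 = $9,507.30984

$9,507.31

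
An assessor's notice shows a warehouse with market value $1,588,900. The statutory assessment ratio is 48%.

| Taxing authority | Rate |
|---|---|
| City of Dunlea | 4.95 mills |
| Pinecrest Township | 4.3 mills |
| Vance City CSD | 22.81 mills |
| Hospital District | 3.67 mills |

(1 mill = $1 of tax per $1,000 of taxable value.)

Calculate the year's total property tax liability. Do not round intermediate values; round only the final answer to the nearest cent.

$27,250.27

Assessed value = $1,588,900 × 0.48 = $762,672
City of Dunlea: $762,672 × 0.00495 = $3,775.2264
Pinecrest Township: $762,672 × 0.0043 = $3,279.4896
Vance City CSD: $762,672 × 0.02281 = $17,396.54832
Hospital District: $762,672 × 0.00367 = $2,799.00624
Total = $3,775.2264 + $3,279.4896 + $17,396.54832 + $2,799.00624 = $27,250.27056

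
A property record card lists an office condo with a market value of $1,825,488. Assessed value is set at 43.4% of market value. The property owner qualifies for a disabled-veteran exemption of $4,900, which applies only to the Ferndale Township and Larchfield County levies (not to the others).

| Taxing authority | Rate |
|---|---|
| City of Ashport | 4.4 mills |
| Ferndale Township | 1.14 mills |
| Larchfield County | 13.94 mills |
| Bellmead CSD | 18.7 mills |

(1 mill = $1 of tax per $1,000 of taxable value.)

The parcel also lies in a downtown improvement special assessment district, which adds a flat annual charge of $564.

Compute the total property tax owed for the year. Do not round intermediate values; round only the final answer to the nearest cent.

$30,738.66

Assessed value = $1,825,488 × 0.434 = $792,261.792
City of Ashport: $792,261.792 × 0.0044 = $3,485.9518848
Ferndale Township: ($792,261.792 − $4,900) × 0.00114 = $787,361.792 × 0.00114 = $897.59244288
Larchfield County: ($792,261.792 − $4,900) × 0.01394 = $787,361.792 × 0.01394 = $10,975.82338048
Bellmead CSD: $792,261.792 × 0.0187 = $14,815.2955104
Levies subtotal = $30,174.66321856
Total = $30,174.66321856 + $564 = $30,738.66321856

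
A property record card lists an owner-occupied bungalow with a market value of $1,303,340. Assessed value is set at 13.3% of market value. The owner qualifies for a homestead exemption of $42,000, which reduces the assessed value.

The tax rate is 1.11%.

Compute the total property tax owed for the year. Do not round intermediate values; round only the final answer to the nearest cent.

Assessed value = $1,303,340 × 0.133 = $173,344.22
Taxable value = $173,344.22 − $42,000 = $131,344.22
Tax = $131,344.22 × 0.0111 = $1,457.920842

$1,457.92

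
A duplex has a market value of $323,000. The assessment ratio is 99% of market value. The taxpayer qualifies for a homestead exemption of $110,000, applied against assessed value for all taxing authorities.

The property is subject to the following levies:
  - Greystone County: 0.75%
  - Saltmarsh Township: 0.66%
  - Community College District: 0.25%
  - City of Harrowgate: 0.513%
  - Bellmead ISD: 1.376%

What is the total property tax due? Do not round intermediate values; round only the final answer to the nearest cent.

$7,444.74

Assessed value = $323,000 × 0.99 = $319,770
Taxable value = $319,770 − $110,000 = $209,770
Greystone County: $209,770 × 0.0075 = $1,573.275
Saltmarsh Township: $209,770 × 0.0066 = $1,384.482
Community College District: $209,770 × 0.0025 = $524.425
City of Harrowgate: $209,770 × 0.00513 = $1,076.1201
Bellmead ISD: $209,770 × 0.01376 = $2,886.4352
Total = $1,573.275 + $1,384.482 + $524.425 + $1,076.1201 + $2,886.4352 = $7,444.7373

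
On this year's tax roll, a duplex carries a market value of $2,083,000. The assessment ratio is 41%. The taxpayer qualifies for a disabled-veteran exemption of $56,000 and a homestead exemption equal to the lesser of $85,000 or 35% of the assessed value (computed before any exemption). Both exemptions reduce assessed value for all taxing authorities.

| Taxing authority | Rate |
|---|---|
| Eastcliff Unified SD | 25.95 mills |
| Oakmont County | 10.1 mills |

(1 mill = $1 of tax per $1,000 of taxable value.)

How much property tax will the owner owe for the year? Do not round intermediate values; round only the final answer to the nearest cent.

$25,704.73

Assessed value = $2,083,000 × 0.41 = $854,030
Homestead exemption = min($85,000, 35% × $854,030) = min($85,000, $298,910.5) = $85,000 (dollar cap binds)
Taxable value = $854,030 − $56,000 − $85,000 = $713,030
Eastcliff Unified SD: $713,030 × 0.02595 = $18,503.1285
Oakmont County: $713,030 × 0.0101 = $7,201.603
Total = $25,704.7315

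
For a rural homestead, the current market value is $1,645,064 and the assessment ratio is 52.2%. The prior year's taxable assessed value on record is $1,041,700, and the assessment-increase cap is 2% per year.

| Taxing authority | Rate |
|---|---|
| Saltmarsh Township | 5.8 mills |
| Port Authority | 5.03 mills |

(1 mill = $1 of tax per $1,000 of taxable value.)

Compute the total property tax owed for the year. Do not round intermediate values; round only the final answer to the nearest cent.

Uncapped assessed value = $1,645,064 × 0.522 = $858,723.408
Cap limit = $1,041,700 × 1.02 = $1,062,534
Taxable assessed value = min($858,723.408, $1,062,534) = $858,723.408 (cap does not bind)
Saltmarsh Township: $858,723.408 × 0.0058 = $4,980.5957664
Port Authority: $858,723.408 × 0.00503 = $4,319.37874224
Total = $9,299.97450864

$9,299.97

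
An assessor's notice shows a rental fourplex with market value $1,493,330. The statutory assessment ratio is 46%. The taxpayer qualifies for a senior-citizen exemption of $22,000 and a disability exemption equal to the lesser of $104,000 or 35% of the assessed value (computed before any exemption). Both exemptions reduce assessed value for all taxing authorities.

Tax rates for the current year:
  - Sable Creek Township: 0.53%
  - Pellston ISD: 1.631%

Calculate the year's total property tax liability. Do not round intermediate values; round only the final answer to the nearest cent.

$12,121.74

Assessed value = $1,493,330 × 0.46 = $686,931.8
Disability exemption = min($104,000, 35% × $686,931.8) = min($104,000, $240,426.13) = $104,000 (dollar cap binds)
Taxable value = $686,931.8 − $22,000 − $104,000 = $560,931.8
Sable Creek Township: $560,931.8 × 0.0053 = $2,972.93854
Pellston ISD: $560,931.8 × 0.01631 = $9,148.797658
Total = $12,121.736198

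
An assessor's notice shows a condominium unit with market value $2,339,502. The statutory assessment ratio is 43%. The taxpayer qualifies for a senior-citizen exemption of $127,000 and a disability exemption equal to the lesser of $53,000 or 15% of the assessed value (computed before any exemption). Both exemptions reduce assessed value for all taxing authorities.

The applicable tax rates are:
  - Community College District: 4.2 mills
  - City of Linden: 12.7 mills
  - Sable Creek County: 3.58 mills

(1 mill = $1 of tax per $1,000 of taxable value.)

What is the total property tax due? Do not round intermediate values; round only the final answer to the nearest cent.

$16,916.19

Assessed value = $2,339,502 × 0.43 = $1,005,985.86
Disability exemption = min($53,000, 15% × $1,005,985.86) = min($53,000, $150,897.879) = $53,000 (dollar cap binds)
Taxable value = $1,005,985.86 − $127,000 − $53,000 = $825,985.86
Community College District: $825,985.86 × 0.0042 = $3,469.140612
City of Linden: $825,985.86 × 0.0127 = $10,490.020422
Sable Creek County: $825,985.86 × 0.00358 = $2,957.0293788
Total = $16,916.1904128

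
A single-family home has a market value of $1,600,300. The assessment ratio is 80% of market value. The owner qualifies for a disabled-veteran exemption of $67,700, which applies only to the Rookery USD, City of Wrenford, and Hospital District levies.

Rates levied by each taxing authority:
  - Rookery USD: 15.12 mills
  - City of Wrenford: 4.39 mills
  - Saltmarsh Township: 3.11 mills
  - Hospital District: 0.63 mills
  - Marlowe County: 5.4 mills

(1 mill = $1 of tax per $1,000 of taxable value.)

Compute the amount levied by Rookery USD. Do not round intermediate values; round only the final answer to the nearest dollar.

$18,334

Assessed value = $1,600,300 × 0.8 = $1,280,240
Rookery USD taxable value = $1,280,240 − $67,700 = $1,212,540
Rookery USD levy = $1,212,540 × 0.01512 = $18,333.6048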